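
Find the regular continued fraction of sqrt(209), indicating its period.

Write x_i = (sqrt(209) + m_i)/d_i with (m_0, d_0) = (0, 1). a_0 = floor(sqrt(209)) = 14, since 14^2 = 196 <= 209 < 225 = 15^2.
Iterate m_{i+1} = d_i*a_i - m_i, d_{i+1} = (209 - m_{i+1}^2)/d_i, a_{i+1} = floor((a_0 + m_{i+1})/d_{i+1}):
  m_1 = 1*14 - 0 = 14, d_1 = (209 - 14^2)/1 = 13/1 = 13, a_1 = floor((14 + 14)/13) = 2.
  m_2 = 13*2 - 14 = 12, d_2 = (209 - 12^2)/13 = 65/13 = 5, a_2 = floor((14 + 12)/5) = 5.
  m_3 = 5*5 - 12 = 13, d_3 = (209 - 13^2)/5 = 40/5 = 8, a_3 = floor((14 + 13)/8) = 3.
  m_4 = 8*3 - 13 = 11, d_4 = (209 - 11^2)/8 = 88/8 = 11, a_4 = floor((14 + 11)/11) = 2.
  m_5 = 11*2 - 11 = 11, d_5 = (209 - 11^2)/11 = 88/11 = 8, a_5 = floor((14 + 11)/8) = 3.
  m_6 = 8*3 - 11 = 13, d_6 = (209 - 13^2)/8 = 40/8 = 5, a_6 = floor((14 + 13)/5) = 5.
  m_7 = 5*5 - 13 = 12, d_7 = (209 - 12^2)/5 = 65/5 = 13, a_7 = floor((14 + 12)/13) = 2.
  m_8 = 13*2 - 12 = 14, d_8 = (209 - 14^2)/13 = 13/13 = 1, a_8 = floor((14 + 14)/1) = 28.
  m_9 = 1*28 - 14 = 14, d_9 = (209 - 14^2)/1 = 13/1 = 13: (m_9, d_9) = (m_1, d_1) = (14, 13), so from here the quotients repeat a_1, ..., a_8; the period length is 8.
Hence the expansion of sqrt(209) is a_0 = 14 followed by the repeating block 2, 5, 3, 2, 3, 5, 2, 28 (period 8).

[14; (2, 5, 3, 2, 3, 5, 2, 28)]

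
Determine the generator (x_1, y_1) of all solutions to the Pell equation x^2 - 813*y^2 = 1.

(x, y) = (2167, 76)

First expand sqrt(813) as a continued fraction. With x_i = (sqrt(813) + m_i)/d_i and (m_0, d_0) = (0, 1): a_0 = floor(sqrt(813)) = 28, since 28^2 = 784 <= 813 < 841 = 29^2.
Iterate m_{i+1} = d_i*a_i - m_i, d_{i+1} = (813 - m_{i+1}^2)/d_i, a_{i+1} = floor((a_0 + m_{i+1})/d_{i+1}):
  m_1 = 1*28 - 0 = 28, d_1 = (813 - 28^2)/1 = 29/1 = 29, a_1 = floor((28 + 28)/29) = 1.
  m_2 = 29*1 - 28 = 1, d_2 = (813 - 1^2)/29 = 812/29 = 28, a_2 = floor((28 + 1)/28) = 1.
  m_3 = 28*1 - 1 = 27, d_3 = (813 - 27^2)/28 = 84/28 = 3, a_3 = floor((28 + 27)/3) = 18.
  m_4 = 3*18 - 27 = 27, d_4 = (813 - 27^2)/3 = 84/3 = 28, a_4 = floor((28 + 27)/28) = 1.
  m_5 = 28*1 - 27 = 1, d_5 = (813 - 1^2)/28 = 812/28 = 29, a_5 = floor((28 + 1)/29) = 1.
  m_6 = 29*1 - 1 = 28, d_6 = (813 - 28^2)/29 = 29/29 = 1, a_6 = floor((28 + 28)/1) = 56.
  m_7 = 1*56 - 28 = 28, d_7 = (813 - 28^2)/1 = 29/1 = 29: (m_7, d_7) = (m_1, d_1) = (28, 29), so from here the quotients repeat a_1, ..., a_6; the period length is 6.
So sqrt(813) = [28; (1, 1, 18, 1, 1, 56)] with period length k = 6.
k is even, so the fundamental solution of x^2 - 813y^2 = 1 is (p_{k-1}, q_{k-1}) = (p_5, q_5); compute convergents through index 5.
Convergents (p_i = a_i*p_{i-1} + p_{i-2}, q_i = a_i*q_{i-1} + q_{i-2} with p_{-2}=0, p_{-1}=1, q_{-2}=1, q_{-1}=0):
  i=0: a_0=28, p_0 = 28*1 + 0 = 28, q_0 = 28*0 + 1 = 1.
  i=1: a_1=1, p_1 = 1*28 + 1 = 29, q_1 = 1*1 + 0 = 1.
  i=2: a_2=1, p_2 = 1*29 + 28 = 57, q_2 = 1*1 + 1 = 2.
  i=3: a_3=18, p_3 = 18*57 + 29 = 1055, q_3 = 18*2 + 1 = 37.
  i=4: a_4=1, p_4 = 1*1055 + 57 = 1112, q_4 = 1*37 + 2 = 39.
  i=5: a_5=1, p_5 = 1*1112 + 1055 = 2167, q_5 = 1*39 + 37 = 76.
Check: 2167^2 - 813*76^2 = 4695889 - 4695888 = 1, so (x, y) = (2167, 76) solves the equation, and by the theorem it is the least positive solution.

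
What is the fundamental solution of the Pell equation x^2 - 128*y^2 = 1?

(x, y) = (577, 51)

First expand sqrt(128) as a continued fraction. With x_i = (sqrt(128) + m_i)/d_i and (m_0, d_0) = (0, 1): a_0 = floor(sqrt(128)) = 11, since 11^2 = 121 <= 128 < 144 = 12^2.
Iterate m_{i+1} = d_i*a_i - m_i, d_{i+1} = (128 - m_{i+1}^2)/d_i, a_{i+1} = floor((a_0 + m_{i+1})/d_{i+1}):
  m_1 = 1*11 - 0 = 11, d_1 = (128 - 11^2)/1 = 7/1 = 7, a_1 = floor((11 + 11)/7) = 3.
  m_2 = 7*3 - 11 = 10, d_2 = (128 - 10^2)/7 = 28/7 = 4, a_2 = floor((11 + 10)/4) = 5.
  m_3 = 4*5 - 10 = 10, d_3 = (128 - 10^2)/4 = 28/4 = 7, a_3 = floor((11 + 10)/7) = 3.
  m_4 = 7*3 - 10 = 11, d_4 = (128 - 11^2)/7 = 7/7 = 1, a_4 = floor((11 + 11)/1) = 22.
  m_5 = 1*22 - 11 = 11, d_5 = (128 - 11^2)/1 = 7/1 = 7: (m_5, d_5) = (m_1, d_1) = (11, 7), so from here the quotients repeat a_1, ..., a_4; the period length is 4.
So sqrt(128) = [11; (3, 5, 3, 22)] with period length k = 4.
k is even, so the fundamental solution of x^2 - 128y^2 = 1 is (p_{k-1}, q_{k-1}) = (p_3, q_3); compute convergents through index 3.
Convergents (p_i = a_i*p_{i-1} + p_{i-2}, q_i = a_i*q_{i-1} + q_{i-2} with p_{-2}=0, p_{-1}=1, q_{-2}=1, q_{-1}=0):
  i=0: a_0=11, p_0 = 11*1 + 0 = 11, q_0 = 11*0 + 1 = 1.
  i=1: a_1=3, p_1 = 3*11 + 1 = 34, q_1 = 3*1 + 0 = 3.
  i=2: a_2=5, p_2 = 5*34 + 11 = 181, q_2 = 5*3 + 1 = 16.
  i=3: a_3=3, p_3 = 3*181 + 34 = 577, q_3 = 3*16 + 3 = 51.
Check: 577^2 - 128*51^2 = 332929 - 332928 = 1, so (x, y) = (577, 51) solves the equation, and by the theorem it is the least positive solution.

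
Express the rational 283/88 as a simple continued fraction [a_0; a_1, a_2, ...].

Run the Euclidean algorithm on 283 and 88; the successive quotients are the partial quotients a_0, a_1, ... (each step inverts the fractional part left over by the previous one):
  283 = 3*88 + 19, so a_0 = 3.
  88 = 4*19 + 12, so a_1 = 4.
  19 = 1*12 + 7, so a_2 = 1.
  12 = 1*7 + 5, so a_3 = 1.
  7 = 1*5 + 2, so a_4 = 1.
  5 = 2*2 + 1, so a_5 = 2.
  2 = 2*1 + 0, so a_6 = 2.
The remainder reaches 0 after 7 divisions, so the expansion has 7 partial quotients, read off in order.

[3; 4, 1, 1, 1, 2, 2]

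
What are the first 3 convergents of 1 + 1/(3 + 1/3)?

Using the convergent recurrence p_i = a_i*p_{i-1} + p_{i-2}, q_i = a_i*q_{i-1} + q_{i-2} with p_{-2}=0, p_{-1}=1, q_{-2}=1, q_{-1}=0:
  i=0: a_0=1, p_0 = 1*1 + 0 = 1, q_0 = 1*0 + 1 = 1.
  i=1: a_1=3, p_1 = 3*1 + 1 = 4, q_1 = 3*1 + 0 = 3.
  i=2: a_2=3, p_2 = 3*4 + 1 = 13, q_2 = 3*3 + 1 = 10.

1/1, 4/3, 13/10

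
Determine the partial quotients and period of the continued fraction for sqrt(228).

[15; (10, 30)]

Write x_i = (sqrt(228) + m_i)/d_i with (m_0, d_0) = (0, 1). a_0 = floor(sqrt(228)) = 15, since 15^2 = 225 <= 228 < 256 = 16^2.
Iterate m_{i+1} = d_i*a_i - m_i, d_{i+1} = (228 - m_{i+1}^2)/d_i, a_{i+1} = floor((a_0 + m_{i+1})/d_{i+1}):
  m_1 = 1*15 - 0 = 15, d_1 = (228 - 15^2)/1 = 3/1 = 3, a_1 = floor((15 + 15)/3) = 10.
  m_2 = 3*10 - 15 = 15, d_2 = (228 - 15^2)/3 = 3/3 = 1, a_2 = floor((15 + 15)/1) = 30.
  m_3 = 1*30 - 15 = 15, d_3 = (228 - 15^2)/1 = 3/1 = 3: (m_3, d_3) = (m_1, d_1) = (15, 3), so from here the quotients repeat a_1, a_2; the period length is 2.
Hence the expansion of sqrt(228) is a_0 = 15 followed by the repeating block 10, 30 (period 2).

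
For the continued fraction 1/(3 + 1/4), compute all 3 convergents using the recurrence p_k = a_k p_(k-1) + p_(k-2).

Using the convergent recurrence p_i = a_i*p_{i-1} + p_{i-2}, q_i = a_i*q_{i-1} + q_{i-2} with p_{-2}=0, p_{-1}=1, q_{-2}=1, q_{-1}=0:
  i=0: a_0=0, p_0 = 0*1 + 0 = 0, q_0 = 0*0 + 1 = 1.
  i=1: a_1=3, p_1 = 3*0 + 1 = 1, q_1 = 3*1 + 0 = 3.
  i=2: a_2=4, p_2 = 4*1 + 0 = 4, q_2 = 4*3 + 1 = 13.

0/1, 1/3, 4/13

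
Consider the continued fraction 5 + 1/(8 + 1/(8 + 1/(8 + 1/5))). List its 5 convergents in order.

Using the convergent recurrence p_i = a_i*p_{i-1} + p_{i-2}, q_i = a_i*q_{i-1} + q_{i-2} with p_{-2}=0, p_{-1}=1, q_{-2}=1, q_{-1}=0:
  i=0: a_0=5, p_0 = 5*1 + 0 = 5, q_0 = 5*0 + 1 = 1.
  i=1: a_1=8, p_1 = 8*5 + 1 = 41, q_1 = 8*1 + 0 = 8.
  i=2: a_2=8, p_2 = 8*41 + 5 = 333, q_2 = 8*8 + 1 = 65.
  i=3: a_3=8, p_3 = 8*333 + 41 = 2705, q_3 = 8*65 + 8 = 528.
  i=4: a_4=5, p_4 = 5*2705 + 333 = 13858, q_4 = 5*528 + 65 = 2705.

5/1, 41/8, 333/65, 2705/528, 13858/2705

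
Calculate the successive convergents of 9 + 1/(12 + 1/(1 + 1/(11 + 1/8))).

9/1, 109/12, 118/13, 1407/155, 11374/1253

Using the convergent recurrence p_i = a_i*p_{i-1} + p_{i-2}, q_i = a_i*q_{i-1} + q_{i-2} with p_{-2}=0, p_{-1}=1, q_{-2}=1, q_{-1}=0:
  i=0: a_0=9, p_0 = 9*1 + 0 = 9, q_0 = 9*0 + 1 = 1.
  i=1: a_1=12, p_1 = 12*9 + 1 = 109, q_1 = 12*1 + 0 = 12.
  i=2: a_2=1, p_2 = 1*109 + 9 = 118, q_2 = 1*12 + 1 = 13.
  i=3: a_3=11, p_3 = 11*118 + 109 = 1407, q_3 = 11*13 + 12 = 155.
  i=4: a_4=8, p_4 = 8*1407 + 118 = 11374, q_4 = 8*155 + 13 = 1253.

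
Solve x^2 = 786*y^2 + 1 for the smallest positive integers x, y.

First expand sqrt(786) as a continued fraction. With x_i = (sqrt(786) + m_i)/d_i and (m_0, d_0) = (0, 1): a_0 = floor(sqrt(786)) = 28, since 28^2 = 784 <= 786 < 841 = 29^2.
Iterate m_{i+1} = d_i*a_i - m_i, d_{i+1} = (786 - m_{i+1}^2)/d_i, a_{i+1} = floor((a_0 + m_{i+1})/d_{i+1}):
  m_1 = 1*28 - 0 = 28, d_1 = (786 - 28^2)/1 = 2/1 = 2, a_1 = floor((28 + 28)/2) = 28.
  m_2 = 2*28 - 28 = 28, d_2 = (786 - 28^2)/2 = 2/2 = 1, a_2 = floor((28 + 28)/1) = 56.
  m_3 = 1*56 - 28 = 28, d_3 = (786 - 28^2)/1 = 2/1 = 2: (m_3, d_3) = (m_1, d_1) = (28, 2), so from here the quotients repeat a_1, a_2; the period length is 2.
So sqrt(786) = [28; (28, 56)] with period length k = 2.
k is even, so the fundamental solution of x^2 - 786y^2 = 1 is (p_{k-1}, q_{k-1}) = (p_1, q_1); compute convergents through index 1.
Convergents (p_i = a_i*p_{i-1} + p_{i-2}, q_i = a_i*q_{i-1} + q_{i-2} with p_{-2}=0, p_{-1}=1, q_{-2}=1, q_{-1}=0):
  i=0: a_0=28, p_0 = 28*1 + 0 = 28, q_0 = 28*0 + 1 = 1.
  i=1: a_1=28, p_1 = 28*28 + 1 = 785, q_1 = 28*1 + 0 = 28.
Check: 785^2 - 786*28^2 = 616225 - 616224 = 1, so (x, y) = (785, 28) solves the equation, and by the theorem it is the least positive solution.

(x, y) = (785, 28)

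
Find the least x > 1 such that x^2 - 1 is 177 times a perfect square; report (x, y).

First expand sqrt(177) as a continued fraction. With x_i = (sqrt(177) + m_i)/d_i and (m_0, d_0) = (0, 1): a_0 = floor(sqrt(177)) = 13, since 13^2 = 169 <= 177 < 196 = 14^2.
Iterate m_{i+1} = d_i*a_i - m_i, d_{i+1} = (177 - m_{i+1}^2)/d_i, a_{i+1} = floor((a_0 + m_{i+1})/d_{i+1}):
  m_1 = 1*13 - 0 = 13, d_1 = (177 - 13^2)/1 = 8/1 = 8, a_1 = floor((13 + 13)/8) = 3.
  m_2 = 8*3 - 13 = 11, d_2 = (177 - 11^2)/8 = 56/8 = 7, a_2 = floor((13 + 11)/7) = 3.
  m_3 = 7*3 - 11 = 10, d_3 = (177 - 10^2)/7 = 77/7 = 11, a_3 = floor((13 + 10)/11) = 2.
  m_4 = 11*2 - 10 = 12, d_4 = (177 - 12^2)/11 = 33/11 = 3, a_4 = floor((13 + 12)/3) = 8.
  m_5 = 3*8 - 12 = 12, d_5 = (177 - 12^2)/3 = 33/3 = 11, a_5 = floor((13 + 12)/11) = 2.
  m_6 = 11*2 - 12 = 10, d_6 = (177 - 10^2)/11 = 77/11 = 7, a_6 = floor((13 + 10)/7) = 3.
  m_7 = 7*3 - 10 = 11, d_7 = (177 - 11^2)/7 = 56/7 = 8, a_7 = floor((13 + 11)/8) = 3.
  m_8 = 8*3 - 11 = 13, d_8 = (177 - 13^2)/8 = 8/8 = 1, a_8 = floor((13 + 13)/1) = 26.
  m_9 = 1*26 - 13 = 13, d_9 = (177 - 13^2)/1 = 8/1 = 8: (m_9, d_9) = (m_1, d_1) = (13, 8), so from here the quotients repeat a_1, ..., a_8; the period length is 8.
So sqrt(177) = [13; (3, 3, 2, 8, 2, 3, 3, 26)] with period length k = 8.
k is even, so the fundamental solution of x^2 - 177y^2 = 1 is (p_{k-1}, q_{k-1}) = (p_7, q_7); compute convergents through index 7.
Convergents (p_i = a_i*p_{i-1} + p_{i-2}, q_i = a_i*q_{i-1} + q_{i-2} with p_{-2}=0, p_{-1}=1, q_{-2}=1, q_{-1}=0):
  i=0: a_0=13, p_0 = 13*1 + 0 = 13, q_0 = 13*0 + 1 = 1.
  i=1: a_1=3, p_1 = 3*13 + 1 = 40, q_1 = 3*1 + 0 = 3.
  i=2: a_2=3, p_2 = 3*40 + 13 = 133, q_2 = 3*3 + 1 = 10.
  i=3: a_3=2, p_3 = 2*133 + 40 = 306, q_3 = 2*10 + 3 = 23.
  i=4: a_4=8, p_4 = 8*306 + 133 = 2581, q_4 = 8*23 + 10 = 194.
  i=5: a_5=2, p_5 = 2*2581 + 306 = 5468, q_5 = 2*194 + 23 = 411.
  i=6: a_6=3, p_6 = 3*5468 + 2581 = 18985, q_6 = 3*411 + 194 = 1427.
  i=7: a_7=3, p_7 = 3*18985 + 5468 = 62423, q_7 = 3*1427 + 411 = 4692.
Check: 62423^2 - 177*4692^2 = 3896630929 - 3896630928 = 1, so (x, y) = (62423, 4692) solves the equation, and by the theorem it is the least positive solution.

(x, y) = (62423, 4692)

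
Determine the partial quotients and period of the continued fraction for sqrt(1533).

[39; (6, 1, 1, 19, 26, 19, 1, 1, 6, 78)]

Write x_i = (sqrt(1533) + m_i)/d_i with (m_0, d_0) = (0, 1). a_0 = floor(sqrt(1533)) = 39, since 39^2 = 1521 <= 1533 < 1600 = 40^2.
Iterate m_{i+1} = d_i*a_i - m_i, d_{i+1} = (1533 - m_{i+1}^2)/d_i, a_{i+1} = floor((a_0 + m_{i+1})/d_{i+1}):
  m_1 = 1*39 - 0 = 39, d_1 = (1533 - 39^2)/1 = 12/1 = 12, a_1 = floor((39 + 39)/12) = 6.
  m_2 = 12*6 - 39 = 33, d_2 = (1533 - 33^2)/12 = 444/12 = 37, a_2 = floor((39 + 33)/37) = 1.
  m_3 = 37*1 - 33 = 4, d_3 = (1533 - 4^2)/37 = 1517/37 = 41, a_3 = floor((39 + 4)/41) = 1.
  m_4 = 41*1 - 4 = 37, d_4 = (1533 - 37^2)/41 = 164/41 = 4, a_4 = floor((39 + 37)/4) = 19.
  m_5 = 4*19 - 37 = 39, d_5 = (1533 - 39^2)/4 = 12/4 = 3, a_5 = floor((39 + 39)/3) = 26.
  m_6 = 3*26 - 39 = 39, d_6 = (1533 - 39^2)/3 = 12/3 = 4, a_6 = floor((39 + 39)/4) = 19.
  m_7 = 4*19 - 39 = 37, d_7 = (1533 - 37^2)/4 = 164/4 = 41, a_7 = floor((39 + 37)/41) = 1.
  m_8 = 41*1 - 37 = 4, d_8 = (1533 - 4^2)/41 = 1517/41 = 37, a_8 = floor((39 + 4)/37) = 1.
  m_9 = 37*1 - 4 = 33, d_9 = (1533 - 33^2)/37 = 444/37 = 12, a_9 = floor((39 + 33)/12) = 6.
  m_10 = 12*6 - 33 = 39, d_10 = (1533 - 39^2)/12 = 12/12 = 1, a_10 = floor((39 + 39)/1) = 78.
  m_11 = 1*78 - 39 = 39, d_11 = (1533 - 39^2)/1 = 12/1 = 12: (m_11, d_11) = (m_1, d_1) = (39, 12), so from here the quotients repeat a_1, ..., a_10; the period length is 10.
Hence the expansion of sqrt(1533) is a_0 = 39 followed by the repeating block 6, 1, 1, 19, 26, 19, 1, 1, 6, 78 (period 10).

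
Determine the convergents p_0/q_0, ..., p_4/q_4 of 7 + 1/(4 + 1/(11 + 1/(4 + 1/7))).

7/1, 29/4, 326/45, 1333/184, 9657/1333

Using the convergent recurrence p_i = a_i*p_{i-1} + p_{i-2}, q_i = a_i*q_{i-1} + q_{i-2} with p_{-2}=0, p_{-1}=1, q_{-2}=1, q_{-1}=0:
  i=0: a_0=7, p_0 = 7*1 + 0 = 7, q_0 = 7*0 + 1 = 1.
  i=1: a_1=4, p_1 = 4*7 + 1 = 29, q_1 = 4*1 + 0 = 4.
  i=2: a_2=11, p_2 = 11*29 + 7 = 326, q_2 = 11*4 + 1 = 45.
  i=3: a_3=4, p_3 = 4*326 + 29 = 1333, q_3 = 4*45 + 4 = 184.
  i=4: a_4=7, p_4 = 7*1333 + 326 = 9657, q_4 = 7*184 + 45 = 1333.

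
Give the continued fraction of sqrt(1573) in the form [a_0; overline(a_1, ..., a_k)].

[39; overline(1, 1, 1, 19, 6, 19, 1, 1, 1, 78)]

Write x_i = (sqrt(1573) + m_i)/d_i with (m_0, d_0) = (0, 1). a_0 = floor(sqrt(1573)) = 39, since 39^2 = 1521 <= 1573 < 1600 = 40^2.
Iterate m_{i+1} = d_i*a_i - m_i, d_{i+1} = (1573 - m_{i+1}^2)/d_i, a_{i+1} = floor((a_0 + m_{i+1})/d_{i+1}):
  m_1 = 1*39 - 0 = 39, d_1 = (1573 - 39^2)/1 = 52/1 = 52, a_1 = floor((39 + 39)/52) = 1.
  m_2 = 52*1 - 39 = 13, d_2 = (1573 - 13^2)/52 = 1404/52 = 27, a_2 = floor((39 + 13)/27) = 1.
  m_3 = 27*1 - 13 = 14, d_3 = (1573 - 14^2)/27 = 1377/27 = 51, a_3 = floor((39 + 14)/51) = 1.
  m_4 = 51*1 - 14 = 37, d_4 = (1573 - 37^2)/51 = 204/51 = 4, a_4 = floor((39 + 37)/4) = 19.
  m_5 = 4*19 - 37 = 39, d_5 = (1573 - 39^2)/4 = 52/4 = 13, a_5 = floor((39 + 39)/13) = 6.
  m_6 = 13*6 - 39 = 39, d_6 = (1573 - 39^2)/13 = 52/13 = 4, a_6 = floor((39 + 39)/4) = 19.
  m_7 = 4*19 - 39 = 37, d_7 = (1573 - 37^2)/4 = 204/4 = 51, a_7 = floor((39 + 37)/51) = 1.
  m_8 = 51*1 - 37 = 14, d_8 = (1573 - 14^2)/51 = 1377/51 = 27, a_8 = floor((39 + 14)/27) = 1.
  m_9 = 27*1 - 14 = 13, d_9 = (1573 - 13^2)/27 = 1404/27 = 52, a_9 = floor((39 + 13)/52) = 1.
  m_10 = 52*1 - 13 = 39, d_10 = (1573 - 39^2)/52 = 52/52 = 1, a_10 = floor((39 + 39)/1) = 78.
  m_11 = 1*78 - 39 = 39, d_11 = (1573 - 39^2)/1 = 52/1 = 52: (m_11, d_11) = (m_1, d_1) = (39, 52), so from here the quotients repeat a_1, ..., a_10; the period length is 10.
Hence the expansion of sqrt(1573) is a_0 = 39 followed by the repeating block 1, 1, 1, 19, 6, 19, 1, 1, 1, 78 (period 10).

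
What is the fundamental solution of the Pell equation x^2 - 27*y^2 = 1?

First expand sqrt(27) as a continued fraction. With x_i = (sqrt(27) + m_i)/d_i and (m_0, d_0) = (0, 1): a_0 = floor(sqrt(27)) = 5, since 5^2 = 25 <= 27 < 36 = 6^2.
Iterate m_{i+1} = d_i*a_i - m_i, d_{i+1} = (27 - m_{i+1}^2)/d_i, a_{i+1} = floor((a_0 + m_{i+1})/d_{i+1}):
  m_1 = 1*5 - 0 = 5, d_1 = (27 - 5^2)/1 = 2/1 = 2, a_1 = floor((5 + 5)/2) = 5.
  m_2 = 2*5 - 5 = 5, d_2 = (27 - 5^2)/2 = 2/2 = 1, a_2 = floor((5 + 5)/1) = 10.
  m_3 = 1*10 - 5 = 5, d_3 = (27 - 5^2)/1 = 2/1 = 2: (m_3, d_3) = (m_1, d_1) = (5, 2), so from here the quotients repeat a_1, a_2; the period length is 2.
So sqrt(27) = [5; (5, 10)] with period length k = 2.
k is even, so the fundamental solution of x^2 - 27y^2 = 1 is (p_{k-1}, q_{k-1}) = (p_1, q_1); compute convergents through index 1.
Convergents (p_i = a_i*p_{i-1} + p_{i-2}, q_i = a_i*q_{i-1} + q_{i-2} with p_{-2}=0, p_{-1}=1, q_{-2}=1, q_{-1}=0):
  i=0: a_0=5, p_0 = 5*1 + 0 = 5, q_0 = 5*0 + 1 = 1.
  i=1: a_1=5, p_1 = 5*5 + 1 = 26, q_1 = 5*1 + 0 = 5.
Check: 26^2 - 27*5^2 = 676 - 675 = 1, so (x, y) = (26, 5) solves the equation, and by the theorem it is the least positive solution.

(x, y) = (26, 5)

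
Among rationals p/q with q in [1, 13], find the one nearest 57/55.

Expand x = 57/55 as a continued fraction with the Euclidean algorithm:
  57 = 1*55 + 2, so a_0 = 1.
  55 = 27*2 + 1, so a_1 = 27.
  2 = 2*1 + 0, so a_2 = 2.
so x = [1; 27, 2].
Convergents (p_i = a_i*p_{i-1} + p_{i-2}, q_i = a_i*q_{i-1} + q_{i-2} with p_{-2}=0, p_{-1}=1, q_{-2}=1, q_{-1}=0), until the denominator exceeds 13:
  i=0: a_0=1, p_0 = 1*1 + 0 = 1, q_0 = 1*0 + 1 = 1.
  i=1: a_1=27, p_1 = 27*1 + 1 = 28, q_1 = 27*1 + 0 = 27.
q_1 = 27 > 13, so the last convergent with denominator <= 13 is p_0/q_0 = 1/1.
The closest fraction with denominator <= 13 is either p_0/q_0 or the intermediate fraction (k*p_0 + p_{-1})/(k*q_0 + q_{-1}) with the largest k >= 1 whose denominator stays <= 13; these approach x as k grows, and every other convergent or intermediate fraction in range is farther away.
Largest k: floor((13 - q_{-1})/q_0) = floor((13 - 0)/1) = 13 (using the seeds p_{-1} = 1, q_{-1} = 0).
That gives (13*1 + 1)/(13*1 + 0) = 14/13.
Compare the errors: |x - 1/1| = |57*1 - 1*55|/(55*1) = 2/55, and |x - 14/13| = |57*13 - 14*55|/(55*13) = 29/715.
Cross-multiplying, 2*715 = 1430 < 1595 = 29*55, so 2/55 is smaller: the convergent 1/1 is closer to x than 14/13.

1/1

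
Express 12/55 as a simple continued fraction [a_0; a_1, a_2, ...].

[0; 4, 1, 1, 2, 2]

Run the Euclidean algorithm on 12 and 55; the successive quotients are the partial quotients a_0, a_1, ... (each step inverts the fractional part left over by the previous one):
  12 = 0*55 + 12, so a_0 = 0.
  55 = 4*12 + 7, so a_1 = 4.
  12 = 1*7 + 5, so a_2 = 1.
  7 = 1*5 + 2, so a_3 = 1.
  5 = 2*2 + 1, so a_4 = 2.
  2 = 2*1 + 0, so a_5 = 2.
The remainder reaches 0 after 6 divisions, so the expansion has 6 partial quotients, read off in order.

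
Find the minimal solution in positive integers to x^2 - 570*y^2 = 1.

(x, y) = (191, 8)

First expand sqrt(570) as a continued fraction. With x_i = (sqrt(570) + m_i)/d_i and (m_0, d_0) = (0, 1): a_0 = floor(sqrt(570)) = 23, since 23^2 = 529 <= 570 < 576 = 24^2.
Iterate m_{i+1} = d_i*a_i - m_i, d_{i+1} = (570 - m_{i+1}^2)/d_i, a_{i+1} = floor((a_0 + m_{i+1})/d_{i+1}):
  m_1 = 1*23 - 0 = 23, d_1 = (570 - 23^2)/1 = 41/1 = 41, a_1 = floor((23 + 23)/41) = 1.
  m_2 = 41*1 - 23 = 18, d_2 = (570 - 18^2)/41 = 246/41 = 6, a_2 = floor((23 + 18)/6) = 6.
  m_3 = 6*6 - 18 = 18, d_3 = (570 - 18^2)/6 = 246/6 = 41, a_3 = floor((23 + 18)/41) = 1.
  m_4 = 41*1 - 18 = 23, d_4 = (570 - 23^2)/41 = 41/41 = 1, a_4 = floor((23 + 23)/1) = 46.
  m_5 = 1*46 - 23 = 23, d_5 = (570 - 23^2)/1 = 41/1 = 41: (m_5, d_5) = (m_1, d_1) = (23, 41), so from here the quotients repeat a_1, ..., a_4; the period length is 4.
So sqrt(570) = [23; (1, 6, 1, 46)] with period length k = 4.
k is even, so the fundamental solution of x^2 - 570y^2 = 1 is (p_{k-1}, q_{k-1}) = (p_3, q_3); compute convergents through index 3.
Convergents (p_i = a_i*p_{i-1} + p_{i-2}, q_i = a_i*q_{i-1} + q_{i-2} with p_{-2}=0, p_{-1}=1, q_{-2}=1, q_{-1}=0):
  i=0: a_0=23, p_0 = 23*1 + 0 = 23, q_0 = 23*0 + 1 = 1.
  i=1: a_1=1, p_1 = 1*23 + 1 = 24, q_1 = 1*1 + 0 = 1.
  i=2: a_2=6, p_2 = 6*24 + 23 = 167, q_2 = 6*1 + 1 = 7.
  i=3: a_3=1, p_3 = 1*167 + 24 = 191, q_3 = 1*7 + 1 = 8.
Check: 191^2 - 570*8^2 = 36481 - 36480 = 1, so (x, y) = (191, 8) solves the equation, and by the theorem it is the least positive solution.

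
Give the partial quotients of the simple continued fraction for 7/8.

Run the Euclidean algorithm on 7 and 8; the successive quotients are the partial quotients a_0, a_1, ... (each step inverts the fractional part left over by the previous one):
  7 = 0*8 + 7, so a_0 = 0.
  8 = 1*7 + 1, so a_1 = 1.
  7 = 7*1 + 0, so a_2 = 7.
The remainder reaches 0 after 3 divisions, so the expansion has 3 partial quotients, read off in order.

[0; 1, 7]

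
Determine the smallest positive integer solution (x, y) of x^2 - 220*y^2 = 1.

First expand sqrt(220) as a continued fraction. With x_i = (sqrt(220) + m_i)/d_i and (m_0, d_0) = (0, 1): a_0 = floor(sqrt(220)) = 14, since 14^2 = 196 <= 220 < 225 = 15^2.
Iterate m_{i+1} = d_i*a_i - m_i, d_{i+1} = (220 - m_{i+1}^2)/d_i, a_{i+1} = floor((a_0 + m_{i+1})/d_{i+1}):
  m_1 = 1*14 - 0 = 14, d_1 = (220 - 14^2)/1 = 24/1 = 24, a_1 = floor((14 + 14)/24) = 1.
  m_2 = 24*1 - 14 = 10, d_2 = (220 - 10^2)/24 = 120/24 = 5, a_2 = floor((14 + 10)/5) = 4.
  m_3 = 5*4 - 10 = 10, d_3 = (220 - 10^2)/5 = 120/5 = 24, a_3 = floor((14 + 10)/24) = 1.
  m_4 = 24*1 - 10 = 14, d_4 = (220 - 14^2)/24 = 24/24 = 1, a_4 = floor((14 + 14)/1) = 28.
  m_5 = 1*28 - 14 = 14, d_5 = (220 - 14^2)/1 = 24/1 = 24: (m_5, d_5) = (m_1, d_1) = (14, 24), so from here the quotients repeat a_1, ..., a_4; the period length is 4.
So sqrt(220) = [14; (1, 4, 1, 28)] with period length k = 4.
k is even, so the fundamental solution of x^2 - 220y^2 = 1 is (p_{k-1}, q_{k-1}) = (p_3, q_3); compute convergents through index 3.
Convergents (p_i = a_i*p_{i-1} + p_{i-2}, q_i = a_i*q_{i-1} + q_{i-2} with p_{-2}=0, p_{-1}=1, q_{-2}=1, q_{-1}=0):
  i=0: a_0=14, p_0 = 14*1 + 0 = 14, q_0 = 14*0 + 1 = 1.
  i=1: a_1=1, p_1 = 1*14 + 1 = 15, q_1 = 1*1 + 0 = 1.
  i=2: a_2=4, p_2 = 4*15 + 14 = 74, q_2 = 4*1 + 1 = 5.
  i=3: a_3=1, p_3 = 1*74 + 15 = 89, q_3 = 1*5 + 1 = 6.
Check: 89^2 - 220*6^2 = 7921 - 7920 = 1, so (x, y) = (89, 6) solves the equation, and by the theorem it is the least positive solution.

(x, y) = (89, 6)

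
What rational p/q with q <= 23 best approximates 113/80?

24/17

Expand x = 113/80 as a continued fraction with the Euclidean algorithm:
  113 = 1*80 + 33, so a_0 = 1.
  80 = 2*33 + 14, so a_1 = 2.
  33 = 2*14 + 5, so a_2 = 2.
  14 = 2*5 + 4, so a_3 = 2.
  5 = 1*4 + 1, so a_4 = 1.
  4 = 4*1 + 0, so a_5 = 4.
so x = [1; 2, 2, 2, 1, 4].
Convergents (p_i = a_i*p_{i-1} + p_{i-2}, q_i = a_i*q_{i-1} + q_{i-2} with p_{-2}=0, p_{-1}=1, q_{-2}=1, q_{-1}=0), until the denominator exceeds 23:
  i=0: a_0=1, p_0 = 1*1 + 0 = 1, q_0 = 1*0 + 1 = 1.
  i=1: a_1=2, p_1 = 2*1 + 1 = 3, q_1 = 2*1 + 0 = 2.
  i=2: a_2=2, p_2 = 2*3 + 1 = 7, q_2 = 2*2 + 1 = 5.
  i=3: a_3=2, p_3 = 2*7 + 3 = 17, q_3 = 2*5 + 2 = 12.
  i=4: a_4=1, p_4 = 1*17 + 7 = 24, q_4 = 1*12 + 5 = 17.
  i=5: a_5=4, p_5 = 4*24 + 17 = 113, q_5 = 4*17 + 12 = 80.
q_5 = 80 > 23, so the last convergent with denominator <= 23 is p_4/q_4 = 24/17.
The closest fraction with denominator <= 23 is either p_4/q_4 or the intermediate fraction (k*p_4 + p_3)/(k*q_4 + q_3) with the largest k >= 1 whose denominator stays <= 23; these approach x as k grows, and every other convergent or intermediate fraction in range is farther away.
Largest k: floor((23 - q_3)/q_4) = floor((23 - 12)/17) = 0.
Since k = 0, no intermediate fraction beyond p_4/q_4 has denominator <= 23, so the convergent 24/17 is the closest (its error is |113*17 - 24*80|/(80*17) = 1/1360).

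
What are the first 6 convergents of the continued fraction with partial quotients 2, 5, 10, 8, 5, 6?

Using the convergent recurrence p_i = a_i*p_{i-1} + p_{i-2}, q_i = a_i*q_{i-1} + q_{i-2} with p_{-2}=0, p_{-1}=1, q_{-2}=1, q_{-1}=0:
  i=0: a_0=2, p_0 = 2*1 + 0 = 2, q_0 = 2*0 + 1 = 1.
  i=1: a_1=5, p_1 = 5*2 + 1 = 11, q_1 = 5*1 + 0 = 5.
  i=2: a_2=10, p_2 = 10*11 + 2 = 112, q_2 = 10*5 + 1 = 51.
  i=3: a_3=8, p_3 = 8*112 + 11 = 907, q_3 = 8*51 + 5 = 413.
  i=4: a_4=5, p_4 = 5*907 + 112 = 4647, q_4 = 5*413 + 51 = 2116.
  i=5: a_5=6, p_5 = 6*4647 + 907 = 28789, q_5 = 6*2116 + 413 = 13109.

2/1, 11/5, 112/51, 907/413, 4647/2116, 28789/13109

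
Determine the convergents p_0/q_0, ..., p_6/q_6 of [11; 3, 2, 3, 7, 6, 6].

Using the convergent recurrence p_i = a_i*p_{i-1} + p_{i-2}, q_i = a_i*q_{i-1} + q_{i-2} with p_{-2}=0, p_{-1}=1, q_{-2}=1, q_{-1}=0:
  i=0: a_0=11, p_0 = 11*1 + 0 = 11, q_0 = 11*0 + 1 = 1.
  i=1: a_1=3, p_1 = 3*11 + 1 = 34, q_1 = 3*1 + 0 = 3.
  i=2: a_2=2, p_2 = 2*34 + 11 = 79, q_2 = 2*3 + 1 = 7.
  i=3: a_3=3, p_3 = 3*79 + 34 = 271, q_3 = 3*7 + 3 = 24.
  i=4: a_4=7, p_4 = 7*271 + 79 = 1976, q_4 = 7*24 + 7 = 175.
  i=5: a_5=6, p_5 = 6*1976 + 271 = 12127, q_5 = 6*175 + 24 = 1074.
  i=6: a_6=6, p_6 = 6*12127 + 1976 = 74738, q_6 = 6*1074 + 175 = 6619.

11/1, 34/3, 79/7, 271/24, 1976/175, 12127/1074, 74738/6619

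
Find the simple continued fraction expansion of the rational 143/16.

[8; 1, 15]

Run the Euclidean algorithm on 143 and 16; the successive quotients are the partial quotients a_0, a_1, ... (each step inverts the fractional part left over by the previous one):
  143 = 8*16 + 15, so a_0 = 8.
  16 = 1*15 + 1, so a_1 = 1.
  15 = 15*1 + 0, so a_2 = 15.
The remainder reaches 0 after 3 divisions, so the expansion has 3 partial quotients, read off in order.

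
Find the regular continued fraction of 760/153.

[4; 1, 29, 1, 1, 2]

Run the Euclidean algorithm on 760 and 153; the successive quotients are the partial quotients a_0, a_1, ... (each step inverts the fractional part left over by the previous one):
  760 = 4*153 + 148, so a_0 = 4.
  153 = 1*148 + 5, so a_1 = 1.
  148 = 29*5 + 3, so a_2 = 29.
  5 = 1*3 + 2, so a_3 = 1.
  3 = 1*2 + 1, so a_4 = 1.
  2 = 2*1 + 0, so a_5 = 2.
The remainder reaches 0 after 6 divisions, so the expansion has 6 partial quotients, read off in order.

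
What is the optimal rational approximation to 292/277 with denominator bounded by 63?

39/37

Expand x = 292/277 as a continued fraction with the Euclidean algorithm:
  292 = 1*277 + 15, so a_0 = 1.
  277 = 18*15 + 7, so a_1 = 18.
  15 = 2*7 + 1, so a_2 = 2.
  7 = 7*1 + 0, so a_3 = 7.
so x = [1; 18, 2, 7].
Convergents (p_i = a_i*p_{i-1} + p_{i-2}, q_i = a_i*q_{i-1} + q_{i-2} with p_{-2}=0, p_{-1}=1, q_{-2}=1, q_{-1}=0), until the denominator exceeds 63:
  i=0: a_0=1, p_0 = 1*1 + 0 = 1, q_0 = 1*0 + 1 = 1.
  i=1: a_1=18, p_1 = 18*1 + 1 = 19, q_1 = 18*1 + 0 = 18.
  i=2: a_2=2, p_2 = 2*19 + 1 = 39, q_2 = 2*18 + 1 = 37.
  i=3: a_3=7, p_3 = 7*39 + 19 = 292, q_3 = 7*37 + 18 = 277.
q_3 = 277 > 63, so the last convergent with denominator <= 63 is p_2/q_2 = 39/37.
The closest fraction with denominator <= 63 is either p_2/q_2 or the intermediate fraction (k*p_2 + p_1)/(k*q_2 + q_1) with the largest k >= 1 whose denominator stays <= 63; these approach x as k grows, and every other convergent or intermediate fraction in range is farther away.
Largest k: floor((63 - q_1)/q_2) = floor((63 - 18)/37) = 1.
That gives (1*39 + 19)/(1*37 + 18) = 58/55.
Compare the errors: |x - 39/37| = |292*37 - 39*277|/(277*37) = 1/10249, and |x - 58/55| = |292*55 - 58*277|/(277*55) = 6/15235.
Cross-multiplying, 1*15235 = 15235 < 61494 = 6*10249, so 1/10249 is smaller: the convergent 39/37 is closer to x than 58/55.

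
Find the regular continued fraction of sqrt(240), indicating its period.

[15; (2, 30)]

Write x_i = (sqrt(240) + m_i)/d_i with (m_0, d_0) = (0, 1). a_0 = floor(sqrt(240)) = 15, since 15^2 = 225 <= 240 < 256 = 16^2.
Iterate m_{i+1} = d_i*a_i - m_i, d_{i+1} = (240 - m_{i+1}^2)/d_i, a_{i+1} = floor((a_0 + m_{i+1})/d_{i+1}):
  m_1 = 1*15 - 0 = 15, d_1 = (240 - 15^2)/1 = 15/1 = 15, a_1 = floor((15 + 15)/15) = 2.
  m_2 = 15*2 - 15 = 15, d_2 = (240 - 15^2)/15 = 15/15 = 1, a_2 = floor((15 + 15)/1) = 30.
  m_3 = 1*30 - 15 = 15, d_3 = (240 - 15^2)/1 = 15/1 = 15: (m_3, d_3) = (m_1, d_1) = (15, 15), so from here the quotients repeat a_1, a_2; the period length is 2.
Hence the expansion of sqrt(240) is a_0 = 15 followed by the repeating block 2, 30 (period 2).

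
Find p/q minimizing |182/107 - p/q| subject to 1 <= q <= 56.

Expand x = 182/107 as a continued fraction with the Euclidean algorithm:
  182 = 1*107 + 75, so a_0 = 1.
  107 = 1*75 + 32, so a_1 = 1.
  75 = 2*32 + 11, so a_2 = 2.
  32 = 2*11 + 10, so a_3 = 2.
  11 = 1*10 + 1, so a_4 = 1.
  10 = 10*1 + 0, so a_5 = 10.
so x = [1; 1, 2, 2, 1, 10].
Convergents (p_i = a_i*p_{i-1} + p_{i-2}, q_i = a_i*q_{i-1} + q_{i-2} with p_{-2}=0, p_{-1}=1, q_{-2}=1, q_{-1}=0), until the denominator exceeds 56:
  i=0: a_0=1, p_0 = 1*1 + 0 = 1, q_0 = 1*0 + 1 = 1.
  i=1: a_1=1, p_1 = 1*1 + 1 = 2, q_1 = 1*1 + 0 = 1.
  i=2: a_2=2, p_2 = 2*2 + 1 = 5, q_2 = 2*1 + 1 = 3.
  i=3: a_3=2, p_3 = 2*5 + 2 = 12, q_3 = 2*3 + 1 = 7.
  i=4: a_4=1, p_4 = 1*12 + 5 = 17, q_4 = 1*7 + 3 = 10.
  i=5: a_5=10, p_5 = 10*17 + 12 = 182, q_5 = 10*10 + 7 = 107.
q_5 = 107 > 56, so the last convergent with denominator <= 56 is p_4/q_4 = 17/10.
The closest fraction with denominator <= 56 is either p_4/q_4 or the intermediate fraction (k*p_4 + p_3)/(k*q_4 + q_3) with the largest k >= 1 whose denominator stays <= 56; these approach x as k grows, and every other convergent or intermediate fraction in range is farther away.
Largest k: floor((56 - q_3)/q_4) = floor((56 - 7)/10) = 4.
That gives (4*17 + 12)/(4*10 + 7) = 80/47.
Compare the errors: |x - 17/10| = |182*10 - 17*107|/(107*10) = 1/1070, and |x - 80/47| = |182*47 - 80*107|/(107*47) = 6/5029.
Cross-multiplying, 1*5029 = 5029 < 6420 = 6*1070, so 1/1070 is smaller: the convergent 17/10 is closer to x than 80/47.

17/10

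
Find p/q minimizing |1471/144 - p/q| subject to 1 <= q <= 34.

143/14

Expand x = 1471/144 as a continued fraction with the Euclidean algorithm:
  1471 = 10*144 + 31, so a_0 = 10.
  144 = 4*31 + 20, so a_1 = 4.
  31 = 1*20 + 11, so a_2 = 1.
  20 = 1*11 + 9, so a_3 = 1.
  11 = 1*9 + 2, so a_4 = 1.
  9 = 4*2 + 1, so a_5 = 4.
  2 = 2*1 + 0, so a_6 = 2.
so x = [10; 4, 1, 1, 1, 4, 2].
Convergents (p_i = a_i*p_{i-1} + p_{i-2}, q_i = a_i*q_{i-1} + q_{i-2} with p_{-2}=0, p_{-1}=1, q_{-2}=1, q_{-1}=0), until the denominator exceeds 34:
  i=0: a_0=10, p_0 = 10*1 + 0 = 10, q_0 = 10*0 + 1 = 1.
  i=1: a_1=4, p_1 = 4*10 + 1 = 41, q_1 = 4*1 + 0 = 4.
  i=2: a_2=1, p_2 = 1*41 + 10 = 51, q_2 = 1*4 + 1 = 5.
  i=3: a_3=1, p_3 = 1*51 + 41 = 92, q_3 = 1*5 + 4 = 9.
  i=4: a_4=1, p_4 = 1*92 + 51 = 143, q_4 = 1*9 + 5 = 14.
  i=5: a_5=4, p_5 = 4*143 + 92 = 664, q_5 = 4*14 + 9 = 65.
q_5 = 65 > 34, so the last convergent with denominator <= 34 is p_4/q_4 = 143/14.
The closest fraction with denominator <= 34 is either p_4/q_4 or the intermediate fraction (k*p_4 + p_3)/(k*q_4 + q_3) with the largest k >= 1 whose denominator stays <= 34; these approach x as k grows, and every other convergent or intermediate fraction in range is farther away.
Largest k: floor((34 - q_3)/q_4) = floor((34 - 9)/14) = 1.
That gives (1*143 + 92)/(1*14 + 9) = 235/23.
Compare the errors: |x - 143/14| = |1471*14 - 143*144|/(144*14) = 2/2016, and |x - 235/23| = |1471*23 - 235*144|/(144*23) = 7/3312.
Cross-multiplying, 2*3312 = 6624 < 14112 = 7*2016, so 2/2016 is smaller: the convergent 143/14 is closer to x than 235/23.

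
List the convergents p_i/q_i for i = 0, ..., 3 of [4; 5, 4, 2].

Using the convergent recurrence p_i = a_i*p_{i-1} + p_{i-2}, q_i = a_i*q_{i-1} + q_{i-2} with p_{-2}=0, p_{-1}=1, q_{-2}=1, q_{-1}=0:
  i=0: a_0=4, p_0 = 4*1 + 0 = 4, q_0 = 4*0 + 1 = 1.
  i=1: a_1=5, p_1 = 5*4 + 1 = 21, q_1 = 5*1 + 0 = 5.
  i=2: a_2=4, p_2 = 4*21 + 4 = 88, q_2 = 4*5 + 1 = 21.
  i=3: a_3=2, p_3 = 2*88 + 21 = 197, q_3 = 2*21 + 5 = 47.

4/1, 21/5, 88/21, 197/47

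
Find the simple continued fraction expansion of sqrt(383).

[19; (1, 1, 3, 19, 3, 1, 1, 38)]

Write x_i = (sqrt(383) + m_i)/d_i with (m_0, d_0) = (0, 1). a_0 = floor(sqrt(383)) = 19, since 19^2 = 361 <= 383 < 400 = 20^2.
Iterate m_{i+1} = d_i*a_i - m_i, d_{i+1} = (383 - m_{i+1}^2)/d_i, a_{i+1} = floor((a_0 + m_{i+1})/d_{i+1}):
  m_1 = 1*19 - 0 = 19, d_1 = (383 - 19^2)/1 = 22/1 = 22, a_1 = floor((19 + 19)/22) = 1.
  m_2 = 22*1 - 19 = 3, d_2 = (383 - 3^2)/22 = 374/22 = 17, a_2 = floor((19 + 3)/17) = 1.
  m_3 = 17*1 - 3 = 14, d_3 = (383 - 14^2)/17 = 187/17 = 11, a_3 = floor((19 + 14)/11) = 3.
  m_4 = 11*3 - 14 = 19, d_4 = (383 - 19^2)/11 = 22/11 = 2, a_4 = floor((19 + 19)/2) = 19.
  m_5 = 2*19 - 19 = 19, d_5 = (383 - 19^2)/2 = 22/2 = 11, a_5 = floor((19 + 19)/11) = 3.
  m_6 = 11*3 - 19 = 14, d_6 = (383 - 14^2)/11 = 187/11 = 17, a_6 = floor((19 + 14)/17) = 1.
  m_7 = 17*1 - 14 = 3, d_7 = (383 - 3^2)/17 = 374/17 = 22, a_7 = floor((19 + 3)/22) = 1.
  m_8 = 22*1 - 3 = 19, d_8 = (383 - 19^2)/22 = 22/22 = 1, a_8 = floor((19 + 19)/1) = 38.
  m_9 = 1*38 - 19 = 19, d_9 = (383 - 19^2)/1 = 22/1 = 22: (m_9, d_9) = (m_1, d_1) = (19, 22), so from here the quotients repeat a_1, ..., a_8; the period length is 8.
Hence the expansion of sqrt(383) is a_0 = 19 followed by the repeating block 1, 1, 3, 19, 3, 1, 1, 38 (period 8).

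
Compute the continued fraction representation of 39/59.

Run the Euclidean algorithm on 39 and 59; the successive quotients are the partial quotients a_0, a_1, ... (each step inverts the fractional part left over by the previous one):
  39 = 0*59 + 39, so a_0 = 0.
  59 = 1*39 + 20, so a_1 = 1.
  39 = 1*20 + 19, so a_2 = 1.
  20 = 1*19 + 1, so a_3 = 1.
  19 = 19*1 + 0, so a_4 = 19.
The remainder reaches 0 after 5 divisions, so the expansion has 5 partial quotients, read off in order.

[0; 1, 1, 1, 19]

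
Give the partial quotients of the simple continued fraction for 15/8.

[1; 1, 7]

Run the Euclidean algorithm on 15 and 8; the successive quotients are the partial quotients a_0, a_1, ... (each step inverts the fractional part left over by the previous one):
  15 = 1*8 + 7, so a_0 = 1.
  8 = 1*7 + 1, so a_1 = 1.
  7 = 7*1 + 0, so a_2 = 7.
The remainder reaches 0 after 3 divisions, so the expansion has 3 partial quotients, read off in order.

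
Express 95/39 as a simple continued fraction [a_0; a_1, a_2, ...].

[2; 2, 3, 2, 2]

Run the Euclidean algorithm on 95 and 39; the successive quotients are the partial quotients a_0, a_1, ... (each step inverts the fractional part left over by the previous one):
  95 = 2*39 + 17, so a_0 = 2.
  39 = 2*17 + 5, so a_1 = 2.
  17 = 3*5 + 2, so a_2 = 3.
  5 = 2*2 + 1, so a_3 = 2.
  2 = 2*1 + 0, so a_4 = 2.
The remainder reaches 0 after 5 divisions, so the expansion has 5 partial quotients, read off in order.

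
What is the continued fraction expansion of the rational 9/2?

Run the Euclidean algorithm on 9 and 2; the successive quotients are the partial quotients a_0, a_1, ... (each step inverts the fractional part left over by the previous one):
  9 = 4*2 + 1, so a_0 = 4.
  2 = 2*1 + 0, so a_1 = 2.
The remainder reaches 0 after 2 divisions, so the expansion has 2 partial quotients, read off in order.

[4; 2]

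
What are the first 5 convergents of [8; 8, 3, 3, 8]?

Using the convergent recurrence p_i = a_i*p_{i-1} + p_{i-2}, q_i = a_i*q_{i-1} + q_{i-2} with p_{-2}=0, p_{-1}=1, q_{-2}=1, q_{-1}=0:
  i=0: a_0=8, p_0 = 8*1 + 0 = 8, q_0 = 8*0 + 1 = 1.
  i=1: a_1=8, p_1 = 8*8 + 1 = 65, q_1 = 8*1 + 0 = 8.
  i=2: a_2=3, p_2 = 3*65 + 8 = 203, q_2 = 3*8 + 1 = 25.
  i=3: a_3=3, p_3 = 3*203 + 65 = 674, q_3 = 3*25 + 8 = 83.
  i=4: a_4=8, p_4 = 8*674 + 203 = 5595, q_4 = 8*83 + 25 = 689.

8/1, 65/8, 203/25, 674/83, 5595/689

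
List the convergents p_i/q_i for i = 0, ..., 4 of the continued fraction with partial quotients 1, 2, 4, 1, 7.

1/1, 3/2, 13/9, 16/11, 125/86

Using the convergent recurrence p_i = a_i*p_{i-1} + p_{i-2}, q_i = a_i*q_{i-1} + q_{i-2} with p_{-2}=0, p_{-1}=1, q_{-2}=1, q_{-1}=0:
  i=0: a_0=1, p_0 = 1*1 + 0 = 1, q_0 = 1*0 + 1 = 1.
  i=1: a_1=2, p_1 = 2*1 + 1 = 3, q_1 = 2*1 + 0 = 2.
  i=2: a_2=4, p_2 = 4*3 + 1 = 13, q_2 = 4*2 + 1 = 9.
  i=3: a_3=1, p_3 = 1*13 + 3 = 16, q_3 = 1*9 + 2 = 11.
  i=4: a_4=7, p_4 = 7*16 + 13 = 125, q_4 = 7*11 + 9 = 86.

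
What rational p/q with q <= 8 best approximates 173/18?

Expand x = 173/18 as a continued fraction with the Euclidean algorithm:
  173 = 9*18 + 11, so a_0 = 9.
  18 = 1*11 + 7, so a_1 = 1.
  11 = 1*7 + 4, so a_2 = 1.
  7 = 1*4 + 3, so a_3 = 1.
  4 = 1*3 + 1, so a_4 = 1.
  3 = 3*1 + 0, so a_5 = 3.
so x = [9; 1, 1, 1, 1, 3].
Convergents (p_i = a_i*p_{i-1} + p_{i-2}, q_i = a_i*q_{i-1} + q_{i-2} with p_{-2}=0, p_{-1}=1, q_{-2}=1, q_{-1}=0), until the denominator exceeds 8:
  i=0: a_0=9, p_0 = 9*1 + 0 = 9, q_0 = 9*0 + 1 = 1.
  i=1: a_1=1, p_1 = 1*9 + 1 = 10, q_1 = 1*1 + 0 = 1.
  i=2: a_2=1, p_2 = 1*10 + 9 = 19, q_2 = 1*1 + 1 = 2.
  i=3: a_3=1, p_3 = 1*19 + 10 = 29, q_3 = 1*2 + 1 = 3.
  i=4: a_4=1, p_4 = 1*29 + 19 = 48, q_4 = 1*3 + 2 = 5.
  i=5: a_5=3, p_5 = 3*48 + 29 = 173, q_5 = 3*5 + 3 = 18.
q_5 = 18 > 8, so the last convergent with denominator <= 8 is p_4/q_4 = 48/5.
The closest fraction with denominator <= 8 is either p_4/q_4 or the intermediate fraction (k*p_4 + p_3)/(k*q_4 + q_3) with the largest k >= 1 whose denominator stays <= 8; these approach x as k grows, and every other convergent or intermediate fraction in range is farther away.
Largest k: floor((8 - q_3)/q_4) = floor((8 - 3)/5) = 1.
That gives (1*48 + 29)/(1*5 + 3) = 77/8.
Compare the errors: |x - 48/5| = |173*5 - 48*18|/(18*5) = 1/90, and |x - 77/8| = |173*8 - 77*18|/(18*8) = 2/144.
Cross-multiplying, 1*144 = 144 < 180 = 2*90, so 1/90 is smaller: the convergent 48/5 is closer to x than 77/8.

48/5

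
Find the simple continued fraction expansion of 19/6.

[3; 6]

Run the Euclidean algorithm on 19 and 6; the successive quotients are the partial quotients a_0, a_1, ... (each step inverts the fractional part left over by the previous one):
  19 = 3*6 + 1, so a_0 = 3.
  6 = 6*1 + 0, so a_1 = 6.
The remainder reaches 0 after 2 divisions, so the expansion has 2 partial quotients, read off in order.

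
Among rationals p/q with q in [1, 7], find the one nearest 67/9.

Expand x = 67/9 as a continued fraction with the Euclidean algorithm:
  67 = 7*9 + 4, so a_0 = 7.
  9 = 2*4 + 1, so a_1 = 2.
  4 = 4*1 + 0, so a_2 = 4.
so x = [7; 2, 4].
Convergents (p_i = a_i*p_{i-1} + p_{i-2}, q_i = a_i*q_{i-1} + q_{i-2} with p_{-2}=0, p_{-1}=1, q_{-2}=1, q_{-1}=0), until the denominator exceeds 7:
  i=0: a_0=7, p_0 = 7*1 + 0 = 7, q_0 = 7*0 + 1 = 1.
  i=1: a_1=2, p_1 = 2*7 + 1 = 15, q_1 = 2*1 + 0 = 2.
  i=2: a_2=4, p_2 = 4*15 + 7 = 67, q_2 = 4*2 + 1 = 9.
q_2 = 9 > 7, so the last convergent with denominator <= 7 is p_1/q_1 = 15/2.
The closest fraction with denominator <= 7 is either p_1/q_1 or the intermediate fraction (k*p_1 + p_0)/(k*q_1 + q_0) with the largest k >= 1 whose denominator stays <= 7; these approach x as k grows, and every other convergent or intermediate fraction in range is farther away.
Largest k: floor((7 - q_0)/q_1) = floor((7 - 1)/2) = 3.
That gives (3*15 + 7)/(3*2 + 1) = 52/7.
Compare the errors: |x - 15/2| = |67*2 - 15*9|/(9*2) = 1/18, and |x - 52/7| = |67*7 - 52*9|/(9*7) = 1/63.
Cross-multiplying, 1*18 = 18 < 63 = 1*63, so 1/63 is smaller: the intermediate fraction 52/7 is closer to x than 15/2.

52/7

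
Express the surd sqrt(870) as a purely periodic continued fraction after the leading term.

[29; (2, 58)]

Write x_i = (sqrt(870) + m_i)/d_i with (m_0, d_0) = (0, 1). a_0 = floor(sqrt(870)) = 29, since 29^2 = 841 <= 870 < 900 = 30^2.
Iterate m_{i+1} = d_i*a_i - m_i, d_{i+1} = (870 - m_{i+1}^2)/d_i, a_{i+1} = floor((a_0 + m_{i+1})/d_{i+1}):
  m_1 = 1*29 - 0 = 29, d_1 = (870 - 29^2)/1 = 29/1 = 29, a_1 = floor((29 + 29)/29) = 2.
  m_2 = 29*2 - 29 = 29, d_2 = (870 - 29^2)/29 = 29/29 = 1, a_2 = floor((29 + 29)/1) = 58.
  m_3 = 1*58 - 29 = 29, d_3 = (870 - 29^2)/1 = 29/1 = 29: (m_3, d_3) = (m_1, d_1) = (29, 29), so from here the quotients repeat a_1, a_2; the period length is 2.
Hence the expansion of sqrt(870) is a_0 = 29 followed by the repeating block 2, 58 (period 2).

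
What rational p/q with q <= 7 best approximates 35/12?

20/7

Expand x = 35/12 as a continued fraction with the Euclidean algorithm:
  35 = 2*12 + 11, so a_0 = 2.
  12 = 1*11 + 1, so a_1 = 1.
  11 = 11*1 + 0, so a_2 = 11.
so x = [2; 1, 11].
Convergents (p_i = a_i*p_{i-1} + p_{i-2}, q_i = a_i*q_{i-1} + q_{i-2} with p_{-2}=0, p_{-1}=1, q_{-2}=1, q_{-1}=0), until the denominator exceeds 7:
  i=0: a_0=2, p_0 = 2*1 + 0 = 2, q_0 = 2*0 + 1 = 1.
  i=1: a_1=1, p_1 = 1*2 + 1 = 3, q_1 = 1*1 + 0 = 1.
  i=2: a_2=11, p_2 = 11*3 + 2 = 35, q_2 = 11*1 + 1 = 12.
q_2 = 12 > 7, so the last convergent with denominator <= 7 is p_1/q_1 = 3/1.
The closest fraction with denominator <= 7 is either p_1/q_1 or the intermediate fraction (k*p_1 + p_0)/(k*q_1 + q_0) with the largest k >= 1 whose denominator stays <= 7; these approach x as k grows, and every other convergent or intermediate fraction in range is farther away.
Largest k: floor((7 - q_0)/q_1) = floor((7 - 1)/1) = 6.
That gives (6*3 + 2)/(6*1 + 1) = 20/7.
Compare the errors: |x - 3/1| = |35*1 - 3*12|/(12*1) = 1/12, and |x - 20/7| = |35*7 - 20*12|/(12*7) = 5/84.
Cross-multiplying, 5*12 = 60 < 84 = 1*84, so 5/84 is smaller: the intermediate fraction 20/7 is closer to x than 3/1.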